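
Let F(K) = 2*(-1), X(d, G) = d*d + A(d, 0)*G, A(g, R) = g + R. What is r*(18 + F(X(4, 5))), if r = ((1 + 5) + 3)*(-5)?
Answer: -720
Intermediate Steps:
A(g, R) = R + g
X(d, G) = d**2 + G*d (X(d, G) = d*d + (0 + d)*G = d**2 + d*G = d**2 + G*d)
F(K) = -2
r = -45 (r = (6 + 3)*(-5) = 9*(-5) = -45)
r*(18 + F(X(4, 5))) = -45*(18 - 2) = -45*16 = -720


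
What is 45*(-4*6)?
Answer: -1080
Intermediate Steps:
45*(-4*6) = 45*(-24) = -1080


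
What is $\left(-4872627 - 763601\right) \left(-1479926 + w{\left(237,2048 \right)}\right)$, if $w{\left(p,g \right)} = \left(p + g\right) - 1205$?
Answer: $8335113232888$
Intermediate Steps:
$w{\left(p,g \right)} = -1205 + g + p$ ($w{\left(p,g \right)} = \left(g + p\right) - 1205 = -1205 + g + p$)
$\left(-4872627 - 763601\right) \left(-1479926 + w{\left(237,2048 \right)}\right) = \left(-4872627 - 763601\right) \left(-1479926 + \left(-1205 + 2048 + 237\right)\right) = - 5636228 \left(-1479926 + 1080\right) = \left(-5636228\right) \left(-1478846\right) = 8335113232888$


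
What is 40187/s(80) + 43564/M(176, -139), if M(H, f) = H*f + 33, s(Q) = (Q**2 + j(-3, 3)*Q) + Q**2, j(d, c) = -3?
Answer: 434644757/306853360 ≈ 1.4165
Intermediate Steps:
s(Q) = -3*Q + 2*Q**2 (s(Q) = (Q**2 - 3*Q) + Q**2 = -3*Q + 2*Q**2)
M(H, f) = 33 + H*f
40187/s(80) + 43564/M(176, -139) = 40187/((80*(-3 + 2*80))) + 43564/(33 + 176*(-139)) = 40187/((80*(-3 + 160))) + 43564/(33 - 24464) = 40187/((80*157)) + 43564/(-24431) = 40187/12560 + 43564*(-1/24431) = 40187*(1/12560) - 43564/24431 = 40187/12560 - 43564/24431 = 434644757/306853360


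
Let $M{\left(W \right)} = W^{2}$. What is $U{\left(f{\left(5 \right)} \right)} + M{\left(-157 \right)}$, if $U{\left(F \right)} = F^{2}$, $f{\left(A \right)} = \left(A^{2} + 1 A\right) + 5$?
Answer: $25874$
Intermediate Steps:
$f{\left(A \right)} = 5 + A + A^{2}$ ($f{\left(A \right)} = \left(A^{2} + A\right) + 5 = \left(A + A^{2}\right) + 5 = 5 + A + A^{2}$)
$U{\left(f{\left(5 \right)} \right)} + M{\left(-157 \right)} = \left(5 + 5 + 5^{2}\right)^{2} + \left(-157\right)^{2} = \left(5 + 5 + 25\right)^{2} + 24649 = 35^{2} + 24649 = 1225 + 24649 = 25874$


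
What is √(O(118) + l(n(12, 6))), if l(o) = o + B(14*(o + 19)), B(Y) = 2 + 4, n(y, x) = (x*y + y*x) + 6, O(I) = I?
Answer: √274 ≈ 16.553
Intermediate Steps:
n(y, x) = 6 + 2*x*y (n(y, x) = (x*y + x*y) + 6 = 2*x*y + 6 = 6 + 2*x*y)
B(Y) = 6
l(o) = 6 + o (l(o) = o + 6 = 6 + o)
√(O(118) + l(n(12, 6))) = √(118 + (6 + (6 + 2*6*12))) = √(118 + (6 + (6 + 144))) = √(118 + (6 + 150)) = √(118 + 156) = √274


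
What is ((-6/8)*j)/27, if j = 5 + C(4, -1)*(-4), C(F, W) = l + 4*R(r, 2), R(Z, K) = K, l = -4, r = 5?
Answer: 11/36 ≈ 0.30556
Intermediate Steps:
C(F, W) = 4 (C(F, W) = -4 + 4*2 = -4 + 8 = 4)
j = -11 (j = 5 + 4*(-4) = 5 - 16 = -11)
((-6/8)*j)/27 = (-6/8*(-11))/27 = (-6*⅛*(-11))*(1/27) = -¾*(-11)*(1/27) = (33/4)*(1/27) = 11/36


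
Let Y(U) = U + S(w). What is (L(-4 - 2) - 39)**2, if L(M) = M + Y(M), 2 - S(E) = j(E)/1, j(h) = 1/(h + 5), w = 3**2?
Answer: 471969/196 ≈ 2408.0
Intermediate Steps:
w = 9
j(h) = 1/(5 + h)
S(E) = 2 - 1/(5 + E) (S(E) = 2 - 1/((5 + E)*1) = 2 - 1/(5 + E))
Y(U) = 27/14 + U (Y(U) = U + (9 + 2*9)/(5 + 9) = U + (9 + 18)/14 = U + (1/14)*27 = U + 27/14 = 27/14 + U)
L(M) = 27/14 + 2*M (L(M) = M + (27/14 + M) = 27/14 + 2*M)
(L(-4 - 2) - 39)**2 = ((27/14 + 2*(-4 - 2)) - 39)**2 = ((27/14 + 2*(-6)) - 39)**2 = ((27/14 - 12) - 39)**2 = (-141/14 - 39)**2 = (-687/14)**2 = 471969/196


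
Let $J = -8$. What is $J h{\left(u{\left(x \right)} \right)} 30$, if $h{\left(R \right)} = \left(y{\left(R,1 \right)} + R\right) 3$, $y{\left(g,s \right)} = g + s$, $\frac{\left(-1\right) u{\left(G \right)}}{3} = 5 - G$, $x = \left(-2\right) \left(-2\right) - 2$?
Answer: $12240$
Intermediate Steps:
$x = 2$ ($x = 4 - 2 = 2$)
$u{\left(G \right)} = -15 + 3 G$ ($u{\left(G \right)} = - 3 \left(5 - G\right) = -15 + 3 G$)
$h{\left(R \right)} = 3 + 6 R$ ($h{\left(R \right)} = \left(\left(R + 1\right) + R\right) 3 = \left(\left(1 + R\right) + R\right) 3 = \left(1 + 2 R\right) 3 = 3 + 6 R$)
$J h{\left(u{\left(x \right)} \right)} 30 = - 8 \left(3 + 6 \left(-15 + 3 \cdot 2\right)\right) 30 = - 8 \left(3 + 6 \left(-15 + 6\right)\right) 30 = - 8 \left(3 + 6 \left(-9\right)\right) 30 = - 8 \left(3 - 54\right) 30 = \left(-8\right) \left(-51\right) 30 = 408 \cdot 30 = 12240$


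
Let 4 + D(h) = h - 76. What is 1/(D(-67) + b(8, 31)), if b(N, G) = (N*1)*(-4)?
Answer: -1/179 ≈ -0.0055866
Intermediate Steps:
b(N, G) = -4*N (b(N, G) = N*(-4) = -4*N)
D(h) = -80 + h (D(h) = -4 + (h - 76) = -4 + (-76 + h) = -80 + h)
1/(D(-67) + b(8, 31)) = 1/((-80 - 67) - 4*8) = 1/(-147 - 32) = 1/(-179) = -1/179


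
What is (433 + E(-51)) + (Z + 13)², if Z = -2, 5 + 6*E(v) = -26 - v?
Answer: 1672/3 ≈ 557.33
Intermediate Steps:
E(v) = -31/6 - v/6 (E(v) = -⅚ + (-26 - v)/6 = -⅚ + (-13/3 - v/6) = -31/6 - v/6)
(433 + E(-51)) + (Z + 13)² = (433 + (-31/6 - ⅙*(-51))) + (-2 + 13)² = (433 + (-31/6 + 17/2)) + 11² = (433 + 10/3) + 121 = 1309/3 + 121 = 1672/3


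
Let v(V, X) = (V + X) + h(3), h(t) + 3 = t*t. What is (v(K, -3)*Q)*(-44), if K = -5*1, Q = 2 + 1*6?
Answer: 704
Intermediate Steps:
Q = 8 (Q = 2 + 6 = 8)
h(t) = -3 + t**2 (h(t) = -3 + t*t = -3 + t**2)
K = -5
v(V, X) = 6 + V + X (v(V, X) = (V + X) + (-3 + 3**2) = (V + X) + (-3 + 9) = (V + X) + 6 = 6 + V + X)
(v(K, -3)*Q)*(-44) = ((6 - 5 - 3)*8)*(-44) = -2*8*(-44) = -16*(-44) = 704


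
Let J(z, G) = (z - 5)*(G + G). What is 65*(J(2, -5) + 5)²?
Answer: 79625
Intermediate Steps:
J(z, G) = 2*G*(-5 + z) (J(z, G) = (-5 + z)*(2*G) = 2*G*(-5 + z))
65*(J(2, -5) + 5)² = 65*(2*(-5)*(-5 + 2) + 5)² = 65*(2*(-5)*(-3) + 5)² = 65*(30 + 5)² = 65*35² = 65*1225 = 79625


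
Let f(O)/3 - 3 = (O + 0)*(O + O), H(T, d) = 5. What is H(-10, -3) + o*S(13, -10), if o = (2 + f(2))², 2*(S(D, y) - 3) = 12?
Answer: 11030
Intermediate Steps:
f(O) = 9 + 6*O² (f(O) = 9 + 3*((O + 0)*(O + O)) = 9 + 3*(O*(2*O)) = 9 + 3*(2*O²) = 9 + 6*O²)
S(D, y) = 9 (S(D, y) = 3 + (½)*12 = 3 + 6 = 9)
o = 1225 (o = (2 + (9 + 6*2²))² = (2 + (9 + 6*4))² = (2 + (9 + 24))² = (2 + 33)² = 35² = 1225)
H(-10, -3) + o*S(13, -10) = 5 + 1225*9 = 5 + 11025 = 11030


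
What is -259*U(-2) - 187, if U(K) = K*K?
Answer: -1223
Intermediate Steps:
U(K) = K**2
-259*U(-2) - 187 = -259*(-2)**2 - 187 = -259*4 - 187 = -1036 - 187 = -1223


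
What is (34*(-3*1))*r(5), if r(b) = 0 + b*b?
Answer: -2550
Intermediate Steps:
r(b) = b² (r(b) = 0 + b² = b²)
(34*(-3*1))*r(5) = (34*(-3*1))*5² = (34*(-3))*25 = -102*25 = -2550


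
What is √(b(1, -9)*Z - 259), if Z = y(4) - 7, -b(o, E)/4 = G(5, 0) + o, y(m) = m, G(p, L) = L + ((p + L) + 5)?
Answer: I*√127 ≈ 11.269*I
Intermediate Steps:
G(p, L) = 5 + p + 2*L (G(p, L) = L + ((L + p) + 5) = L + (5 + L + p) = 5 + p + 2*L)
b(o, E) = -40 - 4*o (b(o, E) = -4*((5 + 5 + 2*0) + o) = -4*((5 + 5 + 0) + o) = -4*(10 + o) = -40 - 4*o)
Z = -3 (Z = 4 - 7 = -3)
√(b(1, -9)*Z - 259) = √((-40 - 4*1)*(-3) - 259) = √((-40 - 4)*(-3) - 259) = √(-44*(-3) - 259) = √(132 - 259) = √(-127) = I*√127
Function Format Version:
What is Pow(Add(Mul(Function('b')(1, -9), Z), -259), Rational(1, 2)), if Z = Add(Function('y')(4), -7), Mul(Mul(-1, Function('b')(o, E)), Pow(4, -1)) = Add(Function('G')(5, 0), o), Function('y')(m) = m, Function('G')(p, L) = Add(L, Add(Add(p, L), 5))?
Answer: Mul(I, Pow(127, Rational(1, 2))) ≈ Mul(11.269, I)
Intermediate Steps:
Function('G')(p, L) = Add(5, p, Mul(2, L)) (Function('G')(p, L) = Add(L, Add(Add(L, p), 5)) = Add(L, Add(5, L, p)) = Add(5, p, Mul(2, L)))
Function('b')(o, E) = Add(-40, Mul(-4, o)) (Function('b')(o, E) = Mul(-4, Add(Add(5, 5, Mul(2, 0)), o)) = Mul(-4, Add(Add(5, 5, 0), o)) = Mul(-4, Add(10, o)) = Add(-40, Mul(-4, o)))
Z = -3 (Z = Add(4, -7) = -3)
Pow(Add(Mul(Function('b')(1, -9), Z), -259), Rational(1, 2)) = Pow(Add(Mul(Add(-40, Mul(-4, 1)), -3), -259), Rational(1, 2)) = Pow(Add(Mul(Add(-40, -4), -3), -259), Rational(1, 2)) = Pow(Add(Mul(-44, -3), -259), Rational(1, 2)) = Pow(Add(132, -259), Rational(1, 2)) = Pow(-127, Rational(1, 2)) = Mul(I, Pow(127, Rational(1, 2)))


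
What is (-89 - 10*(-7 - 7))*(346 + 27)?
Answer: 19023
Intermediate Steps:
(-89 - 10*(-7 - 7))*(346 + 27) = (-89 - 10*(-14))*373 = (-89 + 140)*373 = 51*373 = 19023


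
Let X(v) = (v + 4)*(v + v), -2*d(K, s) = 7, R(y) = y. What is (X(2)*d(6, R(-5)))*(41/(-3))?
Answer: 1148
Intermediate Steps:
d(K, s) = -7/2 (d(K, s) = -1/2*7 = -7/2)
X(v) = 2*v*(4 + v) (X(v) = (4 + v)*(2*v) = 2*v*(4 + v))
(X(2)*d(6, R(-5)))*(41/(-3)) = ((2*2*(4 + 2))*(-7/2))*(41/(-3)) = ((2*2*6)*(-7/2))*(41*(-1/3)) = (24*(-7/2))*(-41/3) = -84*(-41/3) = 1148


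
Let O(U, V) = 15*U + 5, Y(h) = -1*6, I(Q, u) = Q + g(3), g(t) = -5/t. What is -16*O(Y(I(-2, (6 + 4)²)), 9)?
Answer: 1360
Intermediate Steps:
I(Q, u) = -5/3 + Q (I(Q, u) = Q - 5/3 = -5/3 + Q)
Y(h) = -6
O(U, V) = 5 + 15*U
-16*O(Y(I(-2, (6 + 4)²)), 9) = -16*(5 + 15*(-6)) = -16*(5 - 90) = -16*(-85) = 1360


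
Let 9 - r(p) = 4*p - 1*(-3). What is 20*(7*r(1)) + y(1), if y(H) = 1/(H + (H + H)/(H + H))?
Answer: 561/2 ≈ 280.50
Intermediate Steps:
r(p) = 6 - 4*p (r(p) = 9 - (4*p - 1*(-3)) = 9 - (4*p + 3) = 9 - (3 + 4*p) = 9 + (-3 - 4*p) = 6 - 4*p)
y(H) = 1/(1 + H) (y(H) = 1/(H + (2*H)/((2*H))) = 1/(H + (2*H)*(1/(2*H))) = 1/(H + 1) = 1/(1 + H))
20*(7*r(1)) + y(1) = 20*(7*(6 - 4*1)) + 1/(1 + 1) = 20*(7*(6 - 4)) + 1/2 = 20*(7*2) + ½ = 20*14 + ½ = 280 + ½ = 561/2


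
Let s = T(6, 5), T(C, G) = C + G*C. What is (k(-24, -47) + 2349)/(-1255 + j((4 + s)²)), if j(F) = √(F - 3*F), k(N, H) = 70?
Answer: -607169/315645 - 19352*I*√2/315645 ≈ -1.9236 - 0.086705*I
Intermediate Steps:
T(C, G) = C + C*G
s = 36 (s = 6*(1 + 5) = 6*6 = 36)
j(F) = √2*√(-F) (j(F) = √(-2*F) = √2*√(-F))
(k(-24, -47) + 2349)/(-1255 + j((4 + s)²)) = (70 + 2349)/(-1255 + √2*√(-(4 + 36)²)) = 2419/(-1255 + √2*√(-1*40²)) = 2419/(-1255 + √2*√(-1*1600)) = 2419/(-1255 + √2*√(-1600)) = 2419/(-1255 + √2*(40*I)) = 2419/(-1255 + 40*I*√2)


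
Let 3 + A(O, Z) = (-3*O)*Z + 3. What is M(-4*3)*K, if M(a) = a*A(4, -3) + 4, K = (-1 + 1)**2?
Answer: 0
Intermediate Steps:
A(O, Z) = -3*O*Z (A(O, Z) = -3 + ((-3*O)*Z + 3) = -3 + (-3*O*Z + 3) = -3 + (3 - 3*O*Z) = -3*O*Z)
K = 0 (K = 0**2 = 0)
M(a) = 4 + 36*a (M(a) = a*(-3*4*(-3)) + 4 = a*36 + 4 = 36*a + 4 = 4 + 36*a)
M(-4*3)*K = (4 + 36*(-4*3))*0 = (4 + 36*(-12))*0 = (4 - 432)*0 = -428*0 = 0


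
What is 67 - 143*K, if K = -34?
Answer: 4929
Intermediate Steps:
67 - 143*K = 67 - 143*(-34) = 67 + 4862 = 4929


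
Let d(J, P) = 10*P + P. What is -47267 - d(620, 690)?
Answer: -54857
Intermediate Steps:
d(J, P) = 11*P
-47267 - d(620, 690) = -47267 - 11*690 = -47267 - 1*7590 = -47267 - 7590 = -54857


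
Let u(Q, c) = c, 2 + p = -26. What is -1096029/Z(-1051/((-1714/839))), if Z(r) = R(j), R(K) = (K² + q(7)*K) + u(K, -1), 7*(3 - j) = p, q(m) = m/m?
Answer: -99639/5 ≈ -19928.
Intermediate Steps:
p = -28 (p = -2 - 26 = -28)
q(m) = 1
j = 7 (j = 3 - ⅐*(-28) = 3 + 4 = 7)
R(K) = -1 + K + K² (R(K) = (K² + 1*K) - 1 = (K² + K) - 1 = (K + K²) - 1 = -1 + K + K²)
Z(r) = 55 (Z(r) = -1 + 7 + 7² = -1 + 7 + 49 = 55)
-1096029/Z(-1051/((-1714/839))) = -1096029/55 = -1096029*1/55 = -99639/5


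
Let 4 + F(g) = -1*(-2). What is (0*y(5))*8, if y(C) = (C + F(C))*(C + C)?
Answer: 0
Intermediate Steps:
F(g) = -2 (F(g) = -4 - 1*(-2) = -4 + 2 = -2)
y(C) = 2*C*(-2 + C) (y(C) = (C - 2)*(C + C) = (-2 + C)*(2*C) = 2*C*(-2 + C))
(0*y(5))*8 = (0*(2*5*(-2 + 5)))*8 = (0*(2*5*3))*8 = (0*30)*8 = 0*8 = 0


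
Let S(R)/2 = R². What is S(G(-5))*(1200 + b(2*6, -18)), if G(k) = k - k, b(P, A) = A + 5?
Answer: 0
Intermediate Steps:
b(P, A) = 5 + A
G(k) = 0
S(R) = 2*R²
S(G(-5))*(1200 + b(2*6, -18)) = (2*0²)*(1200 + (5 - 18)) = (2*0)*(1200 - 13) = 0*1187 = 0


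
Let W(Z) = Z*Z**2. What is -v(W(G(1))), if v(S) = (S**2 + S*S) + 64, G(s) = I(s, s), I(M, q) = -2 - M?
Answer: -1522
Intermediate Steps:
G(s) = -2 - s
W(Z) = Z**3
v(S) = 64 + 2*S**2 (v(S) = (S**2 + S**2) + 64 = 2*S**2 + 64 = 64 + 2*S**2)
-v(W(G(1))) = -(64 + 2*((-2 - 1*1)**3)**2) = -(64 + 2*((-2 - 1)**3)**2) = -(64 + 2*((-3)**3)**2) = -(64 + 2*(-27)**2) = -(64 + 2*729) = -(64 + 1458) = -1*1522 = -1522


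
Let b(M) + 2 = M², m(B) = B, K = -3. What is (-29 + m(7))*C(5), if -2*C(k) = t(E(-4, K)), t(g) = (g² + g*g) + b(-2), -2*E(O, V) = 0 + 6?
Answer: 220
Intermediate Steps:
b(M) = -2 + M²
E(O, V) = -3 (E(O, V) = -(0 + 6)/2 = -½*6 = -3)
t(g) = 2 + 2*g² (t(g) = (g² + g*g) + (-2 + (-2)²) = (g² + g²) + (-2 + 4) = 2*g² + 2 = 2 + 2*g²)
C(k) = -10 (C(k) = -(2 + 2*(-3)²)/2 = -(2 + 2*9)/2 = -(2 + 18)/2 = -½*20 = -10)
(-29 + m(7))*C(5) = (-29 + 7)*(-10) = -22*(-10) = 220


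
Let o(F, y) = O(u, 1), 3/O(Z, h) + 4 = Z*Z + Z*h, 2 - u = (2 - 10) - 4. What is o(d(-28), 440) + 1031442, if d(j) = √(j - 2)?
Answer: 212477055/206 ≈ 1.0314e+6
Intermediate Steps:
u = 14 (u = 2 - ((2 - 10) - 4) = 2 - (-8 - 4) = 2 - 1*(-12) = 2 + 12 = 14)
d(j) = √(-2 + j)
O(Z, h) = 3/(-4 + Z² + Z*h) (O(Z, h) = 3/(-4 + (Z*Z + Z*h)) = 3/(-4 + (Z² + Z*h)) = 3/(-4 + Z² + Z*h))
o(F, y) = 3/206 (o(F, y) = 3/(-4 + 14² + 14*1) = 3/(-4 + 196 + 14) = 3/206)
o(d(-28), 440) + 1031442 = 3/206 + 1031442 = 212477055/206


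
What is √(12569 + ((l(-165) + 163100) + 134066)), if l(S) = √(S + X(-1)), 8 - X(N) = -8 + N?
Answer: √(309735 + 2*I*√37) ≈ 556.54 + 0.01*I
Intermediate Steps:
X(N) = 16 - N (X(N) = 8 - (-8 + N) = 8 + (8 - N) = 16 - N)
l(S) = √(17 + S) (l(S) = √(S + (16 - 1*(-1))) = √(S + (16 + 1)) = √(S + 17) = √(17 + S))
√(12569 + ((l(-165) + 163100) + 134066)) = √(12569 + ((√(17 - 165) + 163100) + 134066)) = √(12569 + ((√(-148) + 163100) + 134066)) = √(12569 + ((2*I*√37 + 163100) + 134066)) = √(12569 + ((163100 + 2*I*√37) + 134066)) = √(12569 + (297166 + 2*I*√37)) = √(309735 + 2*I*√37)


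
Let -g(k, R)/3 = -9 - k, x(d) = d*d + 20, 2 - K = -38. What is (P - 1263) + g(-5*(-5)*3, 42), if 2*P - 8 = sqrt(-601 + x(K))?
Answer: -1007 + sqrt(1019)/2 ≈ -991.04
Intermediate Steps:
K = 40 (K = 2 - 1*(-38) = 2 + 38 = 40)
x(d) = 20 + d**2 (x(d) = d**2 + 20 = 20 + d**2)
g(k, R) = 27 + 3*k (g(k, R) = -3*(-9 - k) = 27 + 3*k)
P = 4 + sqrt(1019)/2 (P = 4 + sqrt(-601 + (20 + 40**2))/2 = 4 + sqrt(-601 + (20 + 1600))/2 = 4 + sqrt(-601 + 1620)/2 = 4 + sqrt(1019)/2 ≈ 19.961)
(P - 1263) + g(-5*(-5)*3, 42) = ((4 + sqrt(1019)/2) - 1263) + (27 + 3*(-5*(-5)*3)) = (-1259 + sqrt(1019)/2) + (27 + 3*(25*3)) = (-1259 + sqrt(1019)/2) + (27 + 3*75) = (-1259 + sqrt(1019)/2) + (27 + 225) = (-1259 + sqrt(1019)/2) + 252 = -1007 + sqrt(1019)/2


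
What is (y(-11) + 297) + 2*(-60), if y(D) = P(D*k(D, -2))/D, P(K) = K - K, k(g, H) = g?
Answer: 177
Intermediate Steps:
P(K) = 0
y(D) = 0 (y(D) = 0/D = 0)
(y(-11) + 297) + 2*(-60) = (0 + 297) + 2*(-60) = 297 - 120 = 177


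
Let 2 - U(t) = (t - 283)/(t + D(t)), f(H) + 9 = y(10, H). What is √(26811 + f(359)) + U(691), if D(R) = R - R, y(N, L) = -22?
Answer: 974/691 + 2*√6695 ≈ 165.06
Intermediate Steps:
f(H) = -31 (f(H) = -9 - 22 = -31)
D(R) = 0
U(t) = 2 - (-283 + t)/t (U(t) = 2 - (t - 283)/(t + 0) = 2 - (-283 + t)/t)
√(26811 + f(359)) + U(691) = √(26811 - 31) + (283 + 691)/691 = √26780 + (1/691)*974 = 2*√6695 + 974/691 = 974/691 + 2*√6695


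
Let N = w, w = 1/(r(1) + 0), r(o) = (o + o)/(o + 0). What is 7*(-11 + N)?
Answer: -147/2 ≈ -73.500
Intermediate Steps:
r(o) = 2 (r(o) = (2*o)/o = 2)
w = ½ (w = 1/(2 + 0) = 1/2 = ½ ≈ 0.50000)
N = ½ ≈ 0.50000
7*(-11 + N) = 7*(-11 + ½) = 7*(-21/2) = -147/2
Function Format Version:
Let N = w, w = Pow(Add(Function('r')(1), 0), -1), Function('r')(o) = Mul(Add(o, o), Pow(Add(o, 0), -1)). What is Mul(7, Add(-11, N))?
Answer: Rational(-147, 2) ≈ -73.500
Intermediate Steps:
Function('r')(o) = 2 (Function('r')(o) = Mul(Mul(2, o), Pow(o, -1)) = 2)
w = Rational(1, 2) (w = Pow(Add(2, 0), -1) = Pow(2, -1) = Rational(1, 2) ≈ 0.50000)
N = Rational(1, 2) ≈ 0.50000
Mul(7, Add(-11, N)) = Mul(7, Add(-11, Rational(1, 2))) = Mul(7, Rational(-21, 2)) = Rational(-147, 2)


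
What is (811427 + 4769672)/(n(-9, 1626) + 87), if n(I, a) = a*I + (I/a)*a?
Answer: -5581099/14556 ≈ -383.42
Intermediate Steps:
n(I, a) = I + I*a (n(I, a) = I*a + I = I + I*a)
(811427 + 4769672)/(n(-9, 1626) + 87) = (811427 + 4769672)/(-9*(1 + 1626) + 87) = 5581099/(-9*1627 + 87) = 5581099/(-14643 + 87) = 5581099/(-14556) = 5581099*(-1/14556) = -5581099/14556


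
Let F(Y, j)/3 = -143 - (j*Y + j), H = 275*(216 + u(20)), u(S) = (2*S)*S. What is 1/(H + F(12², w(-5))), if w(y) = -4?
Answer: 1/280711 ≈ 3.5624e-6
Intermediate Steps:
u(S) = 2*S²
H = 279400 (H = 275*(216 + 2*20²) = 275*(216 + 2*400) = 275*(216 + 800) = 275*1016 = 279400)
F(Y, j) = -429 - 3*j - 3*Y*j (F(Y, j) = 3*(-143 - (j*Y + j)) = 3*(-143 - (Y*j + j)) = 3*(-143 - (j + Y*j)) = 3*(-143 + (-j - Y*j)) = 3*(-143 - j - Y*j) = -429 - 3*j - 3*Y*j)
1/(H + F(12², w(-5))) = 1/(279400 + (-429 - 3*(-4) - 3*12²*(-4))) = 1/(279400 + (-429 + 12 - 3*144*(-4))) = 1/(279400 + (-429 + 12 + 1728)) = 1/(279400 + 1311) = 1/280711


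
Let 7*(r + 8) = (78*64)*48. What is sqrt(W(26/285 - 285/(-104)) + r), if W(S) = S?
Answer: sqrt(368336437988610)/103740 ≈ 185.00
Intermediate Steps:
r = 239560/7 (r = -8 + ((78*64)*48)/7 = -8 + (4992*48)/7 = -8 + (1/7)*239616 = -8 + 239616/7 = 239560/7 ≈ 34223.)
sqrt(W(26/285 - 285/(-104)) + r) = sqrt((26/285 - 285/(-104)) + 239560/7) = sqrt((26*(1/285) - 285*(-1/104)) + 239560/7) = sqrt((26/285 + 285/104) + 239560/7) = sqrt(83929/29640 + 239560/7) = sqrt(7101145903/207480) = sqrt(368336437988610)/103740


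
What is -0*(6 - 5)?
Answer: 0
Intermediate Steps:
-0*(6 - 5) = -0 = -13079*0 = 0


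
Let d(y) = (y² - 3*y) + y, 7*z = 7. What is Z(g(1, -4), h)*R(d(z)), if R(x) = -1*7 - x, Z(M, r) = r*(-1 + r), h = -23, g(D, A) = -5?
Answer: -3312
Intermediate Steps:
z = 1 (z = (⅐)*7 = 1)
d(y) = y² - 2*y
R(x) = -7 - x
Z(g(1, -4), h)*R(d(z)) = (-23*(-1 - 23))*(-7 - (-2 + 1)) = (-23*(-24))*(-7 - (-1)) = 552*(-7 - 1*(-1)) = 552*(-7 + 1) = 552*(-6) = -3312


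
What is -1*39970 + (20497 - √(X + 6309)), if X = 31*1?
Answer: -19473 - 2*√1585 ≈ -19553.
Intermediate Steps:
X = 31
-1*39970 + (20497 - √(X + 6309)) = -1*39970 + (20497 - √(31 + 6309)) = -39970 + (20497 - √6340) = -39970 + (20497 - 2*√1585) = -19473 - 2*√1585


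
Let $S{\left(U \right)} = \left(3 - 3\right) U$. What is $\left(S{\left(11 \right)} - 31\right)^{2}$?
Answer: $961$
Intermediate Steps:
$S{\left(U \right)} = 0$ ($S{\left(U \right)} = 0 U = 0$)
$\left(S{\left(11 \right)} - 31\right)^{2} = \left(0 - 31\right)^{2} = \left(-31\right)^{2} = 961$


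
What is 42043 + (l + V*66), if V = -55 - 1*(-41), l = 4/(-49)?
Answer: 2014827/49 ≈ 41119.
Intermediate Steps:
l = -4/49 (l = 4*(-1/49) = -4/49 ≈ -0.081633)
V = -14 (V = -55 + 41 = -14)
42043 + (l + V*66) = 42043 + (-4/49 - 14*66) = 42043 + (-4/49 - 924) = 42043 - 45280/49 = 2014827/49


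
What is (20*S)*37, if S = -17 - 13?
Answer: -22200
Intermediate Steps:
S = -30
(20*S)*37 = (20*(-30))*37 = -600*37 = -22200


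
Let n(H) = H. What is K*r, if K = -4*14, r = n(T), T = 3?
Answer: -168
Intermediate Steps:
r = 3
K = -56
K*r = -56*3 = -168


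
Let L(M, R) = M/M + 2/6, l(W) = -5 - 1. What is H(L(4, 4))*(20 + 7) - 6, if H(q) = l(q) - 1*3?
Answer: -249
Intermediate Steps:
l(W) = -6
L(M, R) = 4/3 (L(M, R) = 1 + 2*(⅙) = 1 + ⅓ = 4/3)
H(q) = -9 (H(q) = -6 - 1*3 = -6 - 3 = -9)
H(L(4, 4))*(20 + 7) - 6 = -9*(20 + 7) - 6 = -9*27 - 6 = -243 - 6 = -249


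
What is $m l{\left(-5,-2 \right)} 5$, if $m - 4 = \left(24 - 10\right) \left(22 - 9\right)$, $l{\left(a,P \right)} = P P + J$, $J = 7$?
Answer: $10230$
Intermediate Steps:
$l{\left(a,P \right)} = 7 + P^{2}$ ($l{\left(a,P \right)} = P P + 7 = P^{2} + 7 = 7 + P^{2}$)
$m = 186$ ($m = 4 + \left(24 - 10\right) \left(22 - 9\right) = 4 + 14 \cdot 13 = 4 + 182 = 186$)
$m l{\left(-5,-2 \right)} 5 = 186 \left(7 + \left(-2\right)^{2}\right) 5 = 186 \left(7 + 4\right) 5 = 186 \cdot 11 \cdot 5 = 2046 \cdot 5 = 10230$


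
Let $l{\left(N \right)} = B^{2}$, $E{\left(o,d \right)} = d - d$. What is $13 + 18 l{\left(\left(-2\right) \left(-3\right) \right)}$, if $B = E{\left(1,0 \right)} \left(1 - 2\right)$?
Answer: $13$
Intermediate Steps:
$E{\left(o,d \right)} = 0$
$B = 0$ ($B = 0 \left(1 - 2\right) = 0 \left(-1\right) = 0$)
$l{\left(N \right)} = 0$ ($l{\left(N \right)} = 0^{2} = 0$)
$13 + 18 l{\left(\left(-2\right) \left(-3\right) \right)} = 13 + 18 \cdot 0 = 13 + 0 = 13$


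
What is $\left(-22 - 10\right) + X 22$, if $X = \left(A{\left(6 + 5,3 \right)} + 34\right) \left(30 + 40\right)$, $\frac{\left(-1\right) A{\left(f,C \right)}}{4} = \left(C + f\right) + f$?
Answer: $-101672$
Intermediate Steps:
$A{\left(f,C \right)} = - 8 f - 4 C$ ($A{\left(f,C \right)} = - 4 \left(\left(C + f\right) + f\right) = - 4 \left(C + 2 f\right) = - 8 f - 4 C$)
$X = -4620$ ($X = \left(\left(- 8 \left(6 + 5\right) - 12\right) + 34\right) \left(30 + 40\right) = \left(\left(\left(-8\right) 11 - 12\right) + 34\right) 70 = \left(\left(-88 - 12\right) + 34\right) 70 = \left(-100 + 34\right) 70 = \left(-66\right) 70 = -4620$)
$\left(-22 - 10\right) + X 22 = \left(-22 - 10\right) - 101640 = -32 - 101640 = -101672$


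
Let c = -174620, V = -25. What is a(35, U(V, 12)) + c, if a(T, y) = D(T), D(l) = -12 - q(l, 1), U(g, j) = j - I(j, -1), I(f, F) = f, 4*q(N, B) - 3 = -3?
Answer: -174632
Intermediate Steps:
q(N, B) = 0 (q(N, B) = ¾ + (¼)*(-3) = ¾ - ¾ = 0)
U(g, j) = 0 (U(g, j) = j - j = 0)
D(l) = -12 (D(l) = -12 - 1*0 = -12 + 0 = -12)
a(T, y) = -12
a(35, U(V, 12)) + c = -12 - 174620 = -174632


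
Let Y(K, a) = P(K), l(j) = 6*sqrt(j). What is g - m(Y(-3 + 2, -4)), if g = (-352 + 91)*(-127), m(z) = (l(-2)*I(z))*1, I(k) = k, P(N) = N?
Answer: 33147 + 6*I*sqrt(2) ≈ 33147.0 + 8.4853*I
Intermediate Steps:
Y(K, a) = K
m(z) = 6*I*z*sqrt(2) (m(z) = ((6*sqrt(-2))*z)*1 = ((6*(I*sqrt(2)))*z)*1 = ((6*I*sqrt(2))*z)*1 = (6*I*z*sqrt(2))*1 = 6*I*z*sqrt(2))
g = 33147 (g = -261*(-127) = 33147)
g - m(Y(-3 + 2, -4)) = 33147 - 6*I*(-3 + 2)*sqrt(2) = 33147 - 6*I*(-1)*sqrt(2) = 33147 - (-6)*I*sqrt(2) = 33147 + 6*I*sqrt(2)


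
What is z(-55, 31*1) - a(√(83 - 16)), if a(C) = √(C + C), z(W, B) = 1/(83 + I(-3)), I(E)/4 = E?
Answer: 1/71 - √2*67^(¼) ≈ -4.0320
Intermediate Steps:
I(E) = 4*E
z(W, B) = 1/71 (z(W, B) = 1/(83 + 4*(-3)) = 1/(83 - 12) = 1/71)
a(C) = √2*√C (a(C) = √(2*C) = √2*√C)
z(-55, 31*1) - a(√(83 - 16)) = 1/71 - √2*√(√(83 - 16)) = 1/71 - √2*√(√67) = 1/71 - √2*67^(¼)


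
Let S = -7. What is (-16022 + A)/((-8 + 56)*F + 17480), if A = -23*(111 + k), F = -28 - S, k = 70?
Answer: -20185/16472 ≈ -1.2254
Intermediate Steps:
F = -21 (F = -28 - 1*(-7) = -28 + 7 = -21)
A = -4163 (A = -23*(111 + 70) = -23*181 = -4163)
(-16022 + A)/((-8 + 56)*F + 17480) = (-16022 - 4163)/((-8 + 56)*(-21) + 17480) = -20185/(48*(-21) + 17480) = -20185/(-1008 + 17480) = -20185/16472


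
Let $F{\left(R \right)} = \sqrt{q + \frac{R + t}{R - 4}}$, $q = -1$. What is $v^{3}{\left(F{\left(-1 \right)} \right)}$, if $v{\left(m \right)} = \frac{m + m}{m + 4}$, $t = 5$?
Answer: $- \frac{216 \sqrt{5}}{- 1060 i + 693 \sqrt{5}} \approx -0.21233 - 0.14525 i$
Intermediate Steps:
$F{\left(R \right)} = \sqrt{-1 + \frac{5 + R}{-4 + R}}$ ($F{\left(R \right)} = \sqrt{-1 + \frac{R + 5}{R - 4}} = \sqrt{-1 + \frac{5 + R}{-4 + R}}$)
$v{\left(m \right)} = \frac{2 m}{4 + m}$
$v^{3}{\left(F{\left(-1 \right)} \right)} = \left(\frac{2 \cdot 3 \sqrt{\frac{1}{-4 - 1}}}{4 + 3 \sqrt{\frac{1}{-4 - 1}}}\right)^{3} = \left(\frac{2 \cdot 3 \sqrt{\frac{1}{-5}}}{4 + 3 \sqrt{\frac{1}{-5}}}\right)^{3} = \left(\frac{2 \cdot 3 \sqrt{- \frac{1}{5}}}{4 + 3 \sqrt{- \frac{1}{5}}}\right)^{3} = \left(\frac{2 \cdot 3 \frac{i \sqrt{5}}{5}}{4 + 3 \frac{i \sqrt{5}}{5}}\right)^{3} = \left(\frac{2 \frac{3 i \sqrt{5}}{5}}{4 + \frac{3 i \sqrt{5}}{5}}\right)^{3} = \left(\frac{6 i \sqrt{5}}{5 \left(4 + \frac{3 i \sqrt{5}}{5}\right)}\right)^{3} = - \frac{216 i \sqrt{5}}{25 \left(4 + \frac{3 i \sqrt{5}}{5}\right)^{3}}$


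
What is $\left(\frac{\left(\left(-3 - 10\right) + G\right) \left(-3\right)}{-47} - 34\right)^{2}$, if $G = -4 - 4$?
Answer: $\frac{2758921}{2209} \approx 1248.9$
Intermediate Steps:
$G = -8$ ($G = -4 - 4 = -8$)
$\left(\frac{\left(\left(-3 - 10\right) + G\right) \left(-3\right)}{-47} - 34\right)^{2} = \left(\frac{\left(\left(-3 - 10\right) - 8\right) \left(-3\right)}{-47} - 34\right)^{2} = \left(\left(\left(-3 - 10\right) - 8\right) \left(-3\right) \left(- \frac{1}{47}\right) + \left(-64 + 30\right)\right)^{2} = \left(\left(-13 - 8\right) \left(-3\right) \left(- \frac{1}{47}\right) - 34\right)^{2} = \left(\left(-21\right) \left(-3\right) \left(- \frac{1}{47}\right) - 34\right)^{2} = \left(63 \left(- \frac{1}{47}\right) - 34\right)^{2} = \left(- \frac{63}{47} - 34\right)^{2} = \left(- \frac{1661}{47}\right)^{2} = \frac{2758921}{2209}$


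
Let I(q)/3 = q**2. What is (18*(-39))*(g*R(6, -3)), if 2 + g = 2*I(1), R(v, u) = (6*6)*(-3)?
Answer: 303264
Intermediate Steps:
R(v, u) = -108 (R(v, u) = 36*(-3) = -108)
I(q) = 3*q**2
g = 4 (g = -2 + 2*(3*1**2) = -2 + 2*(3*1) = -2 + 2*3 = -2 + 6 = 4)
(18*(-39))*(g*R(6, -3)) = (18*(-39))*(4*(-108)) = -702*(-432) = 303264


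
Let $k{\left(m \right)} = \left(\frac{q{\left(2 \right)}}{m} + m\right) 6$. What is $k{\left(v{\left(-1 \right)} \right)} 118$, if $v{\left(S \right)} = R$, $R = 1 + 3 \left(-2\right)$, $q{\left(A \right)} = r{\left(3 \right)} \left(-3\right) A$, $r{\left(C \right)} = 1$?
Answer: $- \frac{13452}{5} \approx -2690.4$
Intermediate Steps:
$q{\left(A \right)} = - 3 A$ ($q{\left(A \right)} = 1 \left(-3\right) A = - 3 A$)
$R = -5$ ($R = 1 - 6 = -5$)
$v{\left(S \right)} = -5$
$k{\left(m \right)} = - \frac{36}{m} + 6 m$ ($k{\left(m \right)} = \left(\frac{\left(-3\right) 2}{m} + m\right) 6 = \left(- \frac{6}{m} + m\right) 6 = \left(m - \frac{6}{m}\right) 6 = - \frac{36}{m} + 6 m$)
$k{\left(v{\left(-1 \right)} \right)} 118 = \left(- \frac{36}{-5} + 6 \left(-5\right)\right) 118 = \left(\left(-36\right) \left(- \frac{1}{5}\right) - 30\right) 118 = \left(\frac{36}{5} - 30\right) 118 = \left(- \frac{114}{5}\right) 118 = - \frac{13452}{5}$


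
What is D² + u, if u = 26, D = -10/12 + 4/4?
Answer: 937/36 ≈ 26.028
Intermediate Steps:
D = ⅙ (D = -10*1/12 + 4*(¼) = -⅚ + 1 = ⅙ ≈ 0.16667)
D² + u = (⅙)² + 26 = 1/36 + 26 = 937/36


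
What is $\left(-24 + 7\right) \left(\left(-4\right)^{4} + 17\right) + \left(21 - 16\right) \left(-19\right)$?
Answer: $-4736$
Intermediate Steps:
$\left(-24 + 7\right) \left(\left(-4\right)^{4} + 17\right) + \left(21 - 16\right) \left(-19\right) = - 17 \left(256 + 17\right) + \left(21 - 16\right) \left(-19\right) = \left(-17\right) 273 + 5 \left(-19\right) = -4641 - 95 = -4736$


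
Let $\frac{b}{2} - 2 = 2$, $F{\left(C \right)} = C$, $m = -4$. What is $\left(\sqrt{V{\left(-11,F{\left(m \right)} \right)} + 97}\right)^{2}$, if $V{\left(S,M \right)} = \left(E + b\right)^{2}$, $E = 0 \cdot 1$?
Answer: $161$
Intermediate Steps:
$E = 0$
$b = 8$ ($b = 4 + 2 \cdot 2 = 4 + 4 = 8$)
$V{\left(S,M \right)} = 64$ ($V{\left(S,M \right)} = \left(0 + 8\right)^{2} = 8^{2} = 64$)
$\left(\sqrt{V{\left(-11,F{\left(m \right)} \right)} + 97}\right)^{2} = \left(\sqrt{64 + 97}\right)^{2} = \left(\sqrt{161}\right)^{2} = 161$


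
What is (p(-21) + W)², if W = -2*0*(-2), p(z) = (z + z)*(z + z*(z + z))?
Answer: 1307690244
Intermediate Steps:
p(z) = 2*z*(z + 2*z²) (p(z) = (2*z)*(z + z*(2*z)) = (2*z)*(z + 2*z²) = 2*z*(z + 2*z²))
W = 0 (W = 0*(-2) = 0)
(p(-21) + W)² = ((-21)²*(2 + 4*(-21)) + 0)² = (441*(2 - 84) + 0)² = (441*(-82) + 0)² = (-36162 + 0)² = (-36162)² = 1307690244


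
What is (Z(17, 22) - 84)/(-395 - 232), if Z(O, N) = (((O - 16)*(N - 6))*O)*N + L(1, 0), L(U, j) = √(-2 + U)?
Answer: -5900/627 - I/627 ≈ -9.4099 - 0.0015949*I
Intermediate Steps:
Z(O, N) = I + N*O*(-16 + O)*(-6 + N) (Z(O, N) = (((O - 16)*(N - 6))*O)*N + √(-2 + 1) = (((-16 + O)*(-6 + N))*O)*N + √(-1) = (O*(-16 + O)*(-6 + N))*N + I = N*O*(-16 + O)*(-6 + N) + I = I + N*O*(-16 + O)*(-6 + N))
(Z(17, 22) - 84)/(-395 - 232) = ((I + 22²*17² - 16*17*22² - 6*22*17² + 96*22*17) - 84)/(-395 - 232) = ((I + 484*289 - 16*17*484 - 6*22*289 + 35904) - 84)/(-627) = ((I + 139876 - 131648 - 38148 + 35904) - 84)*(-1/627) = ((5984 + I) - 84)*(-1/627) = (5900 + I)*(-1/627) = -5900/627 - I/627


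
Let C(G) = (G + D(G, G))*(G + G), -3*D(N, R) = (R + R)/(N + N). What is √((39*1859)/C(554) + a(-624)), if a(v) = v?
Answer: I*√4365919785513/83654 ≈ 24.978*I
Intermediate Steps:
D(N, R) = -R/(3*N) (D(N, R) = -(R + R)/(3*(N + N)) = -2*R/(3*(2*N)) = -2*R*1/(2*N)/3 = -R/(3*N))
C(G) = 2*G*(-⅓ + G) (C(G) = (G - G/(3*G))*(G + G) = (G - ⅓)*(2*G) = (-⅓ + G)*(2*G) = 2*G*(-⅓ + G))
√((39*1859)/C(554) + a(-624)) = √((39*1859)/(((⅔)*554*(-1 + 3*554))) - 624) = √(72501/(((⅔)*554*(-1 + 1662))) - 624) = √(72501/(((⅔)*554*1661)) - 624) = √(72501/(1840388/3) - 624) = √(72501*(3/1840388) - 624) = √(19773/167308 - 624) = √(-104380419/167308) = I*√4365919785513/83654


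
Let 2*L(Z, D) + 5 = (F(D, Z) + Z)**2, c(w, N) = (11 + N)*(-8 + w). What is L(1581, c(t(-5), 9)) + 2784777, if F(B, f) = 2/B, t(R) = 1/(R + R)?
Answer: 52941174589/13122 ≈ 4.0345e+6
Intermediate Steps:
t(R) = 1/(2*R)
c(w, N) = (-8 + w)*(11 + N)
L(Z, D) = -5/2 + (Z + 2/D)**2/2 (L(Z, D) = -5/2 + (2/D + Z)**2/2 = -5/2 + (Z + 2/D)**2/2)
L(1581, c(t(-5), 9)) + 2784777 = (-5/2 + (2 + (-88 - 8*9 + 11*((1/2)/(-5)) + 9*((1/2)/(-5)))*1581)**2/(2*(-88 - 8*9 + 11*((1/2)/(-5)) + 9*((1/2)/(-5)))**2)) + 2784777 = (-5/2 + (2 + (-88 - 72 + 11*((1/2)*(-1/5)) + 9*((1/2)*(-1/5)))*1581)**2/(2*(-88 - 72 + 11*((1/2)*(-1/5)) + 9*((1/2)*(-1/5)))**2)) + 2784777 = (-5/2 + (2 + (-88 - 72 + 11*(-1/10) + 9*(-1/10))*1581)**2/(2*(-88 - 72 + 11*(-1/10) + 9*(-1/10))**2)) + 2784777 = (-5/2 + (2 + (-88 - 72 - 11/10 - 9/10)*1581)**2/(2*(-88 - 72 - 11/10 - 9/10)**2)) + 2784777 = (-5/2 + (1/2)*(2 - 162*1581)**2/(-162)**2) + 2784777 = (-5/2 + (1/2)*(1/26244)*(2 - 256122)**2) + 2784777 = (-5/2 + (1/2)*(1/26244)*(-256120)**2) + 2784777 = (-5/2 + (1/2)*(1/26244)*65597454400) + 2784777 = (-5/2 + 8199681800/6561) + 2784777 = 16399330795/13122 + 2784777 = 52941174589/13122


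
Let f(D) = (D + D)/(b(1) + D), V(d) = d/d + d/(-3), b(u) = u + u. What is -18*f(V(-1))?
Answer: -72/5 ≈ -14.400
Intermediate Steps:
b(u) = 2*u
V(d) = 1 - d/3 (V(d) = 1 + d*(-⅓) = 1 - d/3)
f(D) = 2*D/(2 + D) (f(D) = (D + D)/(2*1 + D) = (2*D)/(2 + D) = 2*D/(2 + D))
-18*f(V(-1)) = -36*(1 - ⅓*(-1))/(2 + (1 - ⅓*(-1))) = -36*(1 + ⅓)/(2 + (1 + ⅓)) = -36*4/(3*(2 + 4/3)) = -36*4/(3*10/3) = -36*4*3/(3*10) = -18*⅘ = -72/5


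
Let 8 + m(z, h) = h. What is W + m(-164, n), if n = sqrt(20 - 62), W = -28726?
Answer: -28734 + I*sqrt(42) ≈ -28734.0 + 6.4807*I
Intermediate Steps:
n = I*sqrt(42) (n = sqrt(-42) = I*sqrt(42) ≈ 6.4807*I)
m(z, h) = -8 + h
W + m(-164, n) = -28726 + (-8 + I*sqrt(42)) = -28734 + I*sqrt(42)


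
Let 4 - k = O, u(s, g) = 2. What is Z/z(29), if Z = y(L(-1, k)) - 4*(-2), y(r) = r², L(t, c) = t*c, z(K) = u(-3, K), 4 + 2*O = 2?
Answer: 33/2 ≈ 16.500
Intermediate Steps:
O = -1 (O = -2 + (½)*2 = -2 + 1 = -1)
k = 5 (k = 4 - 1*(-1) = 4 + 1 = 5)
z(K) = 2
L(t, c) = c*t
Z = 33 (Z = (5*(-1))² - 4*(-2) = (-5)² + 8 = 25 + 8 = 33)
Z/z(29) = 33/2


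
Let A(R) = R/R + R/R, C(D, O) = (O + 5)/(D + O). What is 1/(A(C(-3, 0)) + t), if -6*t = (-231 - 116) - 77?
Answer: 3/218 ≈ 0.013761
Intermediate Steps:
C(D, O) = (5 + O)/(D + O)
A(R) = 2 (A(R) = 1 + 1 = 2)
t = 212/3 (t = -((-231 - 116) - 77)/6 = -(-347 - 77)/6 = -⅙*(-424) = 212/3 ≈ 70.667)
1/(A(C(-3, 0)) + t) = 1/(2 + 212/3) = 1/(218/3) = 3/218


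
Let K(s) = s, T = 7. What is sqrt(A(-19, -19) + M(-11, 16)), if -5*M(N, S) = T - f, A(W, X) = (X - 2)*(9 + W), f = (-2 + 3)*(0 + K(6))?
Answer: sqrt(5245)/5 ≈ 14.484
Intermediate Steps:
f = 6 (f = (-2 + 3)*(0 + 6) = 1*6 = 6)
A(W, X) = (-2 + X)*(9 + W)
M(N, S) = -1/5 (M(N, S) = -(7 - 1*6)/5 = -(7 - 6)/5 = -1/5*1 = -1/5)
sqrt(A(-19, -19) + M(-11, 16)) = sqrt((-18 - 2*(-19) + 9*(-19) - 19*(-19)) - 1/5) = sqrt((-18 + 38 - 171 + 361) - 1/5) = sqrt(210 - 1/5) = sqrt(1049/5) = sqrt(5245)/5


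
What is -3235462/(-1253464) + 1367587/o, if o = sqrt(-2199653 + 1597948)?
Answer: 1617731/626732 - 105199*I*sqrt(601705)/46285 ≈ 2.5812 - 1763.0*I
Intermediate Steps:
o = I*sqrt(601705) (o = sqrt(-601705) = I*sqrt(601705) ≈ 775.7*I)
-3235462/(-1253464) + 1367587/o = -3235462/(-1253464) + 1367587/((I*sqrt(601705))) = -3235462*(-1/1253464) + 1367587*(-I*sqrt(601705)/601705) = 1617731/626732 - 105199*I*sqrt(601705)/46285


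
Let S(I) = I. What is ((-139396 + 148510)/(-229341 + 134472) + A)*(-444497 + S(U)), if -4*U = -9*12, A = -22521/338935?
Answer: 154841446249022/2143628301 ≈ 72233.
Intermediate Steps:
A = -22521/338935 (A = -22521*1/338935 = -22521/338935 ≈ -0.066446)
U = 27 (U = -(-9)*12/4 = -¼*(-108) = 27)
((-139396 + 148510)/(-229341 + 134472) + A)*(-444497 + S(U)) = ((-139396 + 148510)/(-229341 + 134472) - 22521/338935)*(-444497 + 27) = (9114/(-94869) - 22521/338935)*(-444470) = (9114*(-1/94869) - 22521/338935)*(-444470) = (-3038/31623 - 22521/338935)*(-444470) = -1741866113/10718141505*(-444470) = 154841446249022/2143628301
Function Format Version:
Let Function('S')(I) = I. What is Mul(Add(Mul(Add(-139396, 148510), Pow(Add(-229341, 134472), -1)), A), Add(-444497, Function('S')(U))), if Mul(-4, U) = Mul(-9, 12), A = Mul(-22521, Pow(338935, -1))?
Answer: Rational(154841446249022, 2143628301) ≈ 72233.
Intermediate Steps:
A = Rational(-22521, 338935) (A = Mul(-22521, Rational(1, 338935)) = Rational(-22521, 338935) ≈ -0.066446)
U = 27 (U = Mul(Rational(-1, 4), Mul(-9, 12)) = Mul(Rational(-1, 4), -108) = 27)
Mul(Add(Mul(Add(-139396, 148510), Pow(Add(-229341, 134472), -1)), A), Add(-444497, Function('S')(U))) = Mul(Add(Mul(Add(-139396, 148510), Pow(Add(-229341, 134472), -1)), Rational(-22521, 338935)), Add(-444497, 27)) = Mul(Add(Mul(9114, Pow(-94869, -1)), Rational(-22521, 338935)), -444470) = Mul(Add(Mul(9114, Rational(-1, 94869)), Rational(-22521, 338935)), -444470) = Mul(Add(Rational(-3038, 31623), Rational(-22521, 338935)), -444470) = Mul(Rational(-1741866113, 10718141505), -444470) = Rational(154841446249022, 2143628301)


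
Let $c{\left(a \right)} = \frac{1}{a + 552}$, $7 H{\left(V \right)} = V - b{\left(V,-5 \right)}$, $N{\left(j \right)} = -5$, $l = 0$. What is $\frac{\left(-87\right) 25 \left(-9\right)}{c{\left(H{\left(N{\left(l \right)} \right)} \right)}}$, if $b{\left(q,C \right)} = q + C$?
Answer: $\frac{75735675}{7} \approx 1.0819 \cdot 10^{7}$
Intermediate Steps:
$b{\left(q,C \right)} = C + q$
$H{\left(V \right)} = \frac{5}{7}$ ($H{\left(V \right)} = \frac{V - \left(-5 + V\right)}{7} = \frac{1}{7} \cdot 5 = \frac{5}{7}$)
$c{\left(a \right)} = \frac{1}{552 + a}$
$\frac{\left(-87\right) 25 \left(-9\right)}{c{\left(H{\left(N{\left(l \right)} \right)} \right)}} = \frac{\left(-87\right) 25 \left(-9\right)}{\frac{1}{552 + \frac{5}{7}}} = \frac{\left(-2175\right) \left(-9\right)}{\frac{1}{\frac{3869}{7}}} = \frac{19575}{\frac{7}{3869}} = 19575 \cdot \frac{3869}{7} = \frac{75735675}{7}$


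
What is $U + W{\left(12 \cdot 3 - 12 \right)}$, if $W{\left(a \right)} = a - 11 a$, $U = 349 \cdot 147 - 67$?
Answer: $50996$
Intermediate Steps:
$U = 51236$ ($U = 51303 - 67 = 51236$)
$W{\left(a \right)} = - 10 a$
$U + W{\left(12 \cdot 3 - 12 \right)} = 51236 - 10 \left(12 \cdot 3 - 12\right) = 51236 - 10 \left(36 - 12\right) = 51236 - 240 = 50996$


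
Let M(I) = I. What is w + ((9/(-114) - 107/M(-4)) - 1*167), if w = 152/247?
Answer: -138037/988 ≈ -139.71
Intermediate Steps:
w = 8/13 (w = 152*(1/247) = 8/13 ≈ 0.61539)
w + ((9/(-114) - 107/M(-4)) - 1*167) = 8/13 + ((9/(-114) - 107/(-4)) - 1*167) = 8/13 + ((9*(-1/114) - 107*(-¼)) - 167) = 8/13 + ((-3/38 + 107/4) - 167) = 8/13 + (2027/76 - 167) = 8/13 - 10665/76 = -138037/988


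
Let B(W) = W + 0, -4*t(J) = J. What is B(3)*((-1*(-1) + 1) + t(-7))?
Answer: 45/4 ≈ 11.250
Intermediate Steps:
t(J) = -J/4
B(W) = W
B(3)*((-1*(-1) + 1) + t(-7)) = 3*((-1*(-1) + 1) - 1/4*(-7)) = 3*((1 + 1) + 7/4) = 3*(2 + 7/4) = 3*(15/4) = 45/4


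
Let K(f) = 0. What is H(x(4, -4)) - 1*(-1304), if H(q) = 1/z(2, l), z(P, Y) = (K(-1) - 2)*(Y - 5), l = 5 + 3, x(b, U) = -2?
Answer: 7823/6 ≈ 1303.8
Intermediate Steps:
l = 8
z(P, Y) = 10 - 2*Y (z(P, Y) = (0 - 2)*(Y - 5) = -2*(-5 + Y) = 10 - 2*Y)
H(q) = -⅙ (H(q) = 1/(10 - 2*8) = 1/(10 - 16) = 1/(-6) = -⅙)
H(x(4, -4)) - 1*(-1304) = -⅙ - 1*(-1304) = -⅙ + 1304 = 7823/6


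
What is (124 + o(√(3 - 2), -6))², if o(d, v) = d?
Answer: 15625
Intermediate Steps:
(124 + o(√(3 - 2), -6))² = (124 + √(3 - 2))² = (124 + √1)² = (124 + 1)² = 125² = 15625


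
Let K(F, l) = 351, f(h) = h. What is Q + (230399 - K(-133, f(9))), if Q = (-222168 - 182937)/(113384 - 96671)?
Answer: 1281462373/5571 ≈ 2.3002e+5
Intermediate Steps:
Q = -135035/5571 (Q = -405105/16713 = -405105*1/16713 = -135035/5571 ≈ -24.239)
Q + (230399 - K(-133, f(9))) = -135035/5571 + (230399 - 1*351) = -135035/5571 + (230399 - 351) = -135035/5571 + 230048 = 1281462373/5571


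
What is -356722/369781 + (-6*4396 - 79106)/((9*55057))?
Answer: -215765627828/183231292653 ≈ -1.1776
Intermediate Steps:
-356722/369781 + (-6*4396 - 79106)/((9*55057)) = -356722*1/369781 + (-26376 - 79106)/495513 = -356722/369781 - 105482*1/495513 = -356722/369781 - 105482/495513 = -215765627828/183231292653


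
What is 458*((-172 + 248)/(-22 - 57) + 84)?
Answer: 3004480/79 ≈ 38031.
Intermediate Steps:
458*((-172 + 248)/(-22 - 57) + 84) = 458*(76/(-79) + 84) = 458*(76*(-1/79) + 84) = 458*(-76/79 + 84) = 458*(6560/79) = 3004480/79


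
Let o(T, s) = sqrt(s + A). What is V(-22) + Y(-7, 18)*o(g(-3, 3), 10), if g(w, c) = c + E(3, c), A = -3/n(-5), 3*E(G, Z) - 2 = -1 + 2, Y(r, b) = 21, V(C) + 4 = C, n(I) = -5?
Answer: -26 + 21*sqrt(265)/5 ≈ 42.371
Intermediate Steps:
V(C) = -4 + C
E(G, Z) = 1 (E(G, Z) = 2/3 + (-1 + 2)/3 = 2/3 + (1/3)*1 = 2/3 + 1/3 = 1)
A = 3/5 (A = -3/(-5) = -3*(-1/5) = 3/5 ≈ 0.60000)
g(w, c) = 1 + c (g(w, c) = c + 1 = 1 + c)
o(T, s) = sqrt(3/5 + s) (o(T, s) = sqrt(s + 3/5) = sqrt(3/5 + s))
V(-22) + Y(-7, 18)*o(g(-3, 3), 10) = (-4 - 22) + 21*(sqrt(15 + 25*10)/5) = -26 + 21*(sqrt(15 + 250)/5) = -26 + 21*(sqrt(265)/5) = -26 + 21*sqrt(265)/5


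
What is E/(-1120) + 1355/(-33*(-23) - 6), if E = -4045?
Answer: 912697/168672 ≈ 5.4111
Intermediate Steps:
E/(-1120) + 1355/(-33*(-23) - 6) = -4045/(-1120) + 1355/(-33*(-23) - 6) = -4045*(-1/1120) + 1355/(759 - 6) = 809/224 + 1355/753 = 912697/168672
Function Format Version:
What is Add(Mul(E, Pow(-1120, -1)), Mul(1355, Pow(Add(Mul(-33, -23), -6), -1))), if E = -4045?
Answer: Rational(912697, 168672) ≈ 5.4111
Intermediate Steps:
Add(Mul(E, Pow(-1120, -1)), Mul(1355, Pow(Add(Mul(-33, -23), -6), -1))) = Add(Mul(-4045, Pow(-1120, -1)), Mul(1355, Pow(Add(Mul(-33, -23), -6), -1))) = Add(Mul(-4045, Rational(-1, 1120)), Mul(1355, Pow(Add(759, -6), -1))) = Add(Rational(809, 224), Mul(1355, Pow(753, -1))) = Add(Rational(809, 224), Mul(1355, Rational(1, 753))) = Add(Rational(809, 224), Rational(1355, 753)) = Rational(912697, 168672)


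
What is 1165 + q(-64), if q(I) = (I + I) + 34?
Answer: 1071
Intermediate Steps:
q(I) = 34 + 2*I (q(I) = 2*I + 34 = 34 + 2*I)
1165 + q(-64) = 1165 + (34 + 2*(-64)) = 1165 + (34 - 128) = 1165 - 94 = 1071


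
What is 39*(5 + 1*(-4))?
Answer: 39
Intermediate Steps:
39*(5 + 1*(-4)) = 39*(5 - 4) = 39*1 = 39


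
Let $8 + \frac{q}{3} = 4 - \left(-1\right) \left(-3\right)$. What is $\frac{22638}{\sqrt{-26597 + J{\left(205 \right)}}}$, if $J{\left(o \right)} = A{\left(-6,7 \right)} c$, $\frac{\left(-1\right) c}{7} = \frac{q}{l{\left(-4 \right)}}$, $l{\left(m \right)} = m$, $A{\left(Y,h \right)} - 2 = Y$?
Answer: $- \frac{11319 i \sqrt{2}}{115} \approx - 139.2 i$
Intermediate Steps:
$A{\left(Y,h \right)} = 2 + Y$
$q = -21$ ($q = -24 + 3 \left(4 - \left(-1\right) \left(-3\right)\right) = -24 + 3 \left(4 - 3\right) = -24 + 3 \cdot 1 = -24 + 3 = -21$)
$c = - \frac{147}{4}$ ($c = - 7 \left(- \frac{21}{-4}\right) = - 7 \left(\left(-21\right) \left(- \frac{1}{4}\right)\right) = \left(-7\right) \frac{21}{4} = - \frac{147}{4} \approx -36.75$)
$J{\left(o \right)} = 147$ ($J{\left(o \right)} = \left(2 - 6\right) \left(- \frac{147}{4}\right) = \left(-4\right) \left(- \frac{147}{4}\right) = 147$)
$\frac{22638}{\sqrt{-26597 + J{\left(205 \right)}}} = \frac{22638}{\sqrt{-26597 + 147}} = \frac{22638}{\sqrt{-26450}} = \frac{22638}{115 i \sqrt{2}} = 22638 \left(- \frac{i \sqrt{2}}{230}\right) = - \frac{11319 i \sqrt{2}}{115}$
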